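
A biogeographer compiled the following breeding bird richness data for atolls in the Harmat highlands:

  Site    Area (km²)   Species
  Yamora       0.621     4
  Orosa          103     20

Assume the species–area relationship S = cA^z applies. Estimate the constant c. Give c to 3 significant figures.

z = ln(S₂/S₁) / ln(A₂/A₁) = ln(20/4) / ln(103/0.621) = 1.6094 / 5.1112 = 0.3149
c = S₁ / A₁^z = 4 / 0.621^0.3149 = 4 / 0.8607 = 4.647

4.65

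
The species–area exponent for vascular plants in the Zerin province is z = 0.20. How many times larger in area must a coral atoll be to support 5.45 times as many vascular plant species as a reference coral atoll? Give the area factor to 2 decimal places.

4808.20

(A₂/A₁)^0.2 = 5.45, so A₂/A₁ = 5.45^(1/0.2) = 5.45^5
ln(A₂/A₁) = ln 5.45 / 0.2 = 1.6956 / 0.2 = 8.4781
A₂/A₁ = e^8.4781 ≈ 4808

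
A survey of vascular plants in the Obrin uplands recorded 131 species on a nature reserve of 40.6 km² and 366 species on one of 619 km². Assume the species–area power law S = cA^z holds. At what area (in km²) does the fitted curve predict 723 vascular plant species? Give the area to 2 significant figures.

3800 km²

z = ln(366/131) / ln(619/40.6) = 1.0274 / 2.7243 = 0.3771
c = 131 / 40.6^0.3771 = 131 / 4.042 = 32.41
A = (723/32.41)^(1/0.3771) ⇒ ln A = ln(22.31)/0.3771 = 8.2332
A = e^8.2332 ≈ 3764 km²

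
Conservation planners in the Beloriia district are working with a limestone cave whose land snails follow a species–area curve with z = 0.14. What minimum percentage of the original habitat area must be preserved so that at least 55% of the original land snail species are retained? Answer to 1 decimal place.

1.4%

Need (A_new/A_old)^0.14 = 0.55, so A_new/A_old = 0.55^(1/0.14) = 0.55^7.143
ln(A_new/A_old) = ln 0.55 / 0.14 = -0.5978 / 0.14 = -4.2703
A_new/A_old = e^-4.2703 ≈ 0.01398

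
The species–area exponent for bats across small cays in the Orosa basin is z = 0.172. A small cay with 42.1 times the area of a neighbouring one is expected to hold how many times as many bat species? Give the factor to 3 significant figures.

S₂/S₁ = (A₂/A₁)^z = 42.1^0.172
ln(S₂/S₁) = 0.172 × ln 42.1 = 0.172 × 3.7400 = 0.6433
S₂/S₁ = e^0.6433 ≈ 1.903

1.90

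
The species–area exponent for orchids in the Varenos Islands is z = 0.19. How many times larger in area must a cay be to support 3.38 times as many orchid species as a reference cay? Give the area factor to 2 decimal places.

607.82

(A₂/A₁)^0.19 = 3.38, so A₂/A₁ = 3.38^(1/0.19) = 3.38^5.263
ln(A₂/A₁) = ln 3.38 / 0.19 = 1.2179 / 0.19 = 6.4099
A₂/A₁ = e^6.4099 ≈ 607.8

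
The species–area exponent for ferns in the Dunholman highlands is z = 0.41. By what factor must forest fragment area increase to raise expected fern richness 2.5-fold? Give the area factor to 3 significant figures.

(A₂/A₁)^0.41 = 2.5, so A₂/A₁ = 2.5^(1/0.41) = 2.5^2.439
ln(A₂/A₁) = ln 2.5 / 0.41 = 0.9163 / 0.41 = 2.2349
A₂/A₁ = e^2.2349 ≈ 9.345

9.35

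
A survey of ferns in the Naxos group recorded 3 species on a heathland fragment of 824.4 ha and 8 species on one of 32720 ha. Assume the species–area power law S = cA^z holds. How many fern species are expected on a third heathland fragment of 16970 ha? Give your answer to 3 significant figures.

z = ln(8/3) / ln(32720/824.4) = 0.9808 / 3.6811 = 0.2665
c = 3 / 824.4^0.2665 = 3 / 5.984 = 0.5013
S₃ = 0.5013 × 16970^0.2665 = 0.5013 × 13.4 ≈ 6.716

6.72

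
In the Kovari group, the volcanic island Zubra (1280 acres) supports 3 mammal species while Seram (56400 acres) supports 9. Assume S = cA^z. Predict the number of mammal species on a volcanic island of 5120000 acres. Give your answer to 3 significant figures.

z = ln(9/3) / ln(56400/1280) = 1.0986 / 3.7856 = 0.2902
c = 3 / 1280^0.2902 = 3 / 7.975 = 0.3762
S₃ = 0.3762 × 5120000^0.2902 = 0.3762 × 88.53 ≈ 33.3

33.3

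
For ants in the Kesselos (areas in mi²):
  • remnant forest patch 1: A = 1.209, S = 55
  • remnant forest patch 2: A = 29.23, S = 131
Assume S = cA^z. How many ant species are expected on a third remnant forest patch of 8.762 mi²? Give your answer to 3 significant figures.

z = ln(131/55) / ln(29.23/1.209) = 0.8679 / 3.1854 = 0.2725
c = 55 / 1.209^0.2725 = 55 / 1.053 = 52.23
S₃ = 52.23 × 8.762^0.2725 = 52.23 × 1.806 ≈ 94.34

94.3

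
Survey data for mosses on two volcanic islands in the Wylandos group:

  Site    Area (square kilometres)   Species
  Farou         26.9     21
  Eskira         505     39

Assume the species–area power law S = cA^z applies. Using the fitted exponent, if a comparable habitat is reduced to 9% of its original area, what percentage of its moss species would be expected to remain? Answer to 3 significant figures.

z = ln(39/21) / ln(505/26.9) = 0.6190 / 2.9324 = 0.2111
S_new/S_old = (A_new/A_old)^z = 0.09^0.2111 = exp(0.2111 × -2.4079) = 0.6015

60.2%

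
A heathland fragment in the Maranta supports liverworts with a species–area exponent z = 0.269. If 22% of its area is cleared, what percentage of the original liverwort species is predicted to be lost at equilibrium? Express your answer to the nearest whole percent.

S_new/S_old = (A_new/A_old)^z = 0.78^0.269
= exp(0.269 × ln 0.78) = exp(0.269 × -0.2485) = exp(-0.0668) ≈ 0.9353
Fraction lost = 1 − 0.9353 = 0.06465

6%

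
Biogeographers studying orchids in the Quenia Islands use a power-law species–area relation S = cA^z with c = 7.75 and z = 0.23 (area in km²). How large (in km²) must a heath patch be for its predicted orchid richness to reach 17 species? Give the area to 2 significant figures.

30 km²

17 = 7.75 × A^0.23  ⇒  A^0.23 = 17/7.75 = 2.194
ln A = ln(2.194) / 0.23 = 0.7855 / 0.23 = 3.4153
A = e^3.4153 ≈ 30.43 km²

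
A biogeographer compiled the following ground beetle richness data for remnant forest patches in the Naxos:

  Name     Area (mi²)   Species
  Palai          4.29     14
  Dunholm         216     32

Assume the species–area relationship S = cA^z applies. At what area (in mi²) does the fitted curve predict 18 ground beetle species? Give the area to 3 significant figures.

z = ln(32/14) / ln(216/4.29) = 0.8267 / 3.9190 = 0.2109
c = 14 / 4.29^0.2109 = 14 / 1.36 = 10.3
A = (18/10.3)^(1/0.2109) ⇒ ln A = ln(1.748)/0.2109 = 2.6477
A = e^2.6477 ≈ 14.12 mi²

14.1 mi²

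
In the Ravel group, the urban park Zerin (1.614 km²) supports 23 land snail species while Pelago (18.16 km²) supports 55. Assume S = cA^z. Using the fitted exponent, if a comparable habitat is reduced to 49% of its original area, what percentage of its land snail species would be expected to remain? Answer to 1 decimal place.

77.3%

z = ln(55/23) / ln(18.16/1.614) = 0.8718 / 2.4205 = 0.3602
S_new/S_old = (A_new/A_old)^z = 0.49^0.3602 = exp(0.3602 × -0.7133) = 0.7734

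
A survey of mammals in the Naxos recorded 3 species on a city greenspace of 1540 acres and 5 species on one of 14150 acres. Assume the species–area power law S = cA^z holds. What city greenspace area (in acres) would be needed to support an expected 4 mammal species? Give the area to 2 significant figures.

5400 acres

z = ln(5/3) / ln(14150/1540) = 0.5108 / 2.2179 = 0.2303
c = 3 / 1540^0.2303 = 3 / 5.422 = 0.5533
A = (4/0.5533)^(1/0.2303) ⇒ ln A = ln(7.229)/0.2303 = 8.5886
A = e^8.5886 ≈ 5370 acres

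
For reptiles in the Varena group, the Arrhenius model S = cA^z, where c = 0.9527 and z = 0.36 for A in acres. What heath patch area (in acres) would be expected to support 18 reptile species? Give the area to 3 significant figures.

18 = 0.9527 × A^0.36  ⇒  A^0.36 = 18/0.9527 = 18.89
ln A = ln(18.89) / 0.36 = 2.9388 / 0.36 = 8.1634
A = e^8.1634 ≈ 3510 acres

3510 acres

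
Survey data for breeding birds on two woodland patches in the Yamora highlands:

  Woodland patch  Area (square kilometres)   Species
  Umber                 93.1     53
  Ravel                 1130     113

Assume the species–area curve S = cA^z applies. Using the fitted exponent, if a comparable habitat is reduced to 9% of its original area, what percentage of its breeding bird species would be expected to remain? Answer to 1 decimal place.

48.2%

z = ln(113/53) / ln(1130/93.1) = 0.7571 / 2.4963 = 0.3033
S_new/S_old = (A_new/A_old)^z = 0.09^0.3033 = exp(0.3033 × -2.4079) = 0.4818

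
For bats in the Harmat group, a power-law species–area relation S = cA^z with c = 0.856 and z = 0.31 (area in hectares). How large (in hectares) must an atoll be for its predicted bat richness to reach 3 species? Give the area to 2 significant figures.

3 = 0.856 × A^0.31  ⇒  A^0.31 = 3/0.856 = 3.505
ln A = ln(3.505) / 0.31 = 1.2541 / 0.31 = 4.0455
A = e^4.0455 ≈ 57.14 hectares

57 hectares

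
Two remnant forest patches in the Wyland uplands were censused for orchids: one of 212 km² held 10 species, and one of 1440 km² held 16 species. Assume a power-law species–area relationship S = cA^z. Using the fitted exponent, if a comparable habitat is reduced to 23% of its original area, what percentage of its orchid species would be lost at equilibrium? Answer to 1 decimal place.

30.3%

z = ln(16/10) / ln(1440/212) = 0.4700 / 1.9158 = 0.2453
S_new/S_old = (A_new/A_old)^z = 0.23^0.2453 = exp(0.2453 × -1.4697) = 0.6973
Fraction lost = 1 − 0.6973 = 0.3027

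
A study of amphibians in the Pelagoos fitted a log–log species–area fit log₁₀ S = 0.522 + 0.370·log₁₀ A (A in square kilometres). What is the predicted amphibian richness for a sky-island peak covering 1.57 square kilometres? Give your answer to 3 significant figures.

3.93

S = 3.327 × 1.57^0.37
ln S = ln 3.327 + 0.37 × ln 1.57 = 1.2019 + 0.37 × 0.4511 = 1.3688
S = e^1.3688 ≈ 3.931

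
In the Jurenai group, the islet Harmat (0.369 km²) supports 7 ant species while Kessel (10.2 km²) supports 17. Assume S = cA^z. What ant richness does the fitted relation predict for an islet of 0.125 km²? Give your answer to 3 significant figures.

z = ln(17/7) / ln(10.2/0.369) = 0.8873 / 3.3193 = 0.2673
c = 7 / 0.369^0.2673 = 7 / 0.7661 = 9.138
S₃ = 9.138 × 0.125^0.2673 = 9.138 × 0.5736 ≈ 5.241

5.24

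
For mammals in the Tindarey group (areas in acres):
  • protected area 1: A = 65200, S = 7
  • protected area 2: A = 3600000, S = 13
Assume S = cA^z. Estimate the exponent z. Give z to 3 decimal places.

Taking logs: ln S = ln c + z ln A, so z = (ln S₂ − ln S₁)/(ln A₂ − ln A₁).
z = ln(13/7) / ln(3600000/65200) = ln(1.857) / ln(55.21) = 0.6190 / 4.0112 = 0.1543

0.154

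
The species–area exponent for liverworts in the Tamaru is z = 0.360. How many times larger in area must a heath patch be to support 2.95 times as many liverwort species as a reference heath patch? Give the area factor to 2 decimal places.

(A₂/A₁)^0.36 = 2.95, so A₂/A₁ = 2.95^(1/0.36) = 2.95^2.778
ln(A₂/A₁) = ln 2.95 / 0.36 = 1.0818 / 0.36 = 3.0050
A₂/A₁ = e^3.0050 ≈ 20.19

20.19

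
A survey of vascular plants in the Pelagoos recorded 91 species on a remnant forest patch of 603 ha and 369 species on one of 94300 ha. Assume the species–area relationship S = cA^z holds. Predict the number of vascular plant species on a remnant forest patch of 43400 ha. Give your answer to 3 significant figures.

z = ln(369/91) / ln(94300/603) = 1.3999 / 5.0523 = 0.2771
c = 91 / 603^0.2771 = 91 / 5.894 = 15.44
S₃ = 15.44 × 43400^0.2771 = 15.44 × 19.27 ≈ 297.6

298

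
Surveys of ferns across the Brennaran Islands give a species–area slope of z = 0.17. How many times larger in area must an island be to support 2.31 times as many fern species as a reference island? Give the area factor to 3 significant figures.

138

(A₂/A₁)^0.17 = 2.31, so A₂/A₁ = 2.31^(1/0.17) = 2.31^5.882
ln(A₂/A₁) = ln 2.31 / 0.17 = 0.8372 / 0.17 = 4.9250
A₂/A₁ = e^4.9250 ≈ 137.7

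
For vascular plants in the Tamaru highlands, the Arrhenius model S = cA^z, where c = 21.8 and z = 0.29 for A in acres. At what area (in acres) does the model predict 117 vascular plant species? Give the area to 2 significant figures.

330 acres

117 = 21.8 × A^0.29  ⇒  A^0.29 = 117/21.8 = 5.367
ln A = ln(5.367) / 0.29 = 1.6803 / 0.29 = 5.7940
A = e^5.7940 ≈ 328.3 acres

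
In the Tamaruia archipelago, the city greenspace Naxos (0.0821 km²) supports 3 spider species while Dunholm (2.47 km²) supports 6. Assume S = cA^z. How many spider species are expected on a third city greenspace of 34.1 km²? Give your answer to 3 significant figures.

z = ln(6/3) / ln(2.47/0.0821) = 0.6931 / 3.4040 = 0.2036
c = 3 / 0.0821^0.2036 = 3 / 0.6011 = 4.991
S₃ = 4.991 × 34.1^0.2036 = 4.991 × 2.052 ≈ 10.24

10.2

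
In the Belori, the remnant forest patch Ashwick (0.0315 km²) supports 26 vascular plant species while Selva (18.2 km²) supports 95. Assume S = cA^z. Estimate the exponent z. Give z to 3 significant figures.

0.204

Taking logs: ln S = ln c + z ln A, so z = (ln S₂ − ln S₁)/(ln A₂ − ln A₁).
z = ln(95/26) / ln(18.2/0.0315) = ln(3.654) / ln(577.8) = 1.2958 / 6.3592 = 0.2038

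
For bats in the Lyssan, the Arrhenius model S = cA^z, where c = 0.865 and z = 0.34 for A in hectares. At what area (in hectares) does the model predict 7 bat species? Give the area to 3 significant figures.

7 = 0.865 × A^0.34  ⇒  A^0.34 = 7/0.865 = 8.092
ln A = ln(8.092) / 0.34 = 2.0909 / 0.34 = 6.1498
A = e^6.1498 ≈ 468.6 hectares

469 hectares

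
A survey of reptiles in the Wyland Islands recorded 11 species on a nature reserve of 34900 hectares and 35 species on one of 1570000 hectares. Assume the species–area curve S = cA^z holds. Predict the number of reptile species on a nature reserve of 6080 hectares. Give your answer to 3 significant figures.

6.47

z = ln(35/11) / ln(1570000/34900) = 1.1575 / 3.8063 = 0.3041
c = 11 / 34900^0.3041 = 11 / 24.07 = 0.4571
S₃ = 0.4571 × 6080^0.3041 = 0.4571 × 14.15 ≈ 6.466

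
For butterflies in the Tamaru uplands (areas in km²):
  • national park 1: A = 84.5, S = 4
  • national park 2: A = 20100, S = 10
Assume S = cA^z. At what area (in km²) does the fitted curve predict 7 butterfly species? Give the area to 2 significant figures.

2400 km²

z = ln(10/4) / ln(20100/84.5) = 0.9163 / 5.4717 = 0.1675
c = 4 / 84.5^0.1675 = 4 / 2.102 = 1.903
A = (7/1.903)^(1/0.1675) ⇒ ln A = ln(3.679)/0.1675 = 7.7786
A = e^7.7786 ≈ 2389 km²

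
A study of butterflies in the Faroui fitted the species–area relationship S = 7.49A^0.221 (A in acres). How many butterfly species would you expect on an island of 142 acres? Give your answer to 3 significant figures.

S = 7.49 × 142^0.221
ln S = ln 7.49 + 0.221 × ln 142 = 2.0136 + 0.221 × 4.9558 = 3.1088
S = e^3.1088 ≈ 22.39

22.4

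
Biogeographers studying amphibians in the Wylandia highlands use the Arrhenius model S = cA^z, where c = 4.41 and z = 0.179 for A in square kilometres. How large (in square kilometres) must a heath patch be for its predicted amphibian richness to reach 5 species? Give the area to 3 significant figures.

5 = 4.41 × A^0.179  ⇒  A^0.179 = 5/4.41 = 1.134
ln A = ln(1.134) / 0.179 = 0.1256 / 0.179 = 0.7015
A = e^0.7015 ≈ 2.017 square kilometres

2.02 square kilometres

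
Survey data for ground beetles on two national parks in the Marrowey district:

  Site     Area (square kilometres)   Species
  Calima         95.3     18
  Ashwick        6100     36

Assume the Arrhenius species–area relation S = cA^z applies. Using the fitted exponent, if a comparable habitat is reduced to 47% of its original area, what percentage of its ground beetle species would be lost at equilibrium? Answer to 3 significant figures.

z = ln(36/18) / ln(6100/95.3) = 0.6931 / 4.1590 = 0.1667
S_new/S_old = (A_new/A_old)^z = 0.47^0.1667 = exp(0.1667 × -0.7550) = 0.8818
Fraction lost = 1 − 0.8818 = 0.1182

11.8%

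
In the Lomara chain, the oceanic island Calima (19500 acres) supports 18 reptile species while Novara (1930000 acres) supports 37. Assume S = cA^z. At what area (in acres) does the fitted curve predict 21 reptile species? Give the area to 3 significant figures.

z = ln(37/18) / ln(1930000/19500) = 0.7205 / 4.5949 = 0.1568
c = 18 / 19500^0.1568 = 18 / 4.707 = 3.824
A = (21/3.824)^(1/0.1568) ⇒ ln A = ln(5.492)/0.1568 = 10.8612
A = e^10.8612 ≈ 52113 acres

52100 acres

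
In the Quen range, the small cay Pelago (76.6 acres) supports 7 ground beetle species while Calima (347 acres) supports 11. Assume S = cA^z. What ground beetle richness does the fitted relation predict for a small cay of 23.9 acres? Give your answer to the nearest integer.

5

z = ln(11/7) / ln(347/76.6) = 0.4520 / 1.5107 = 0.2992
c = 7 / 76.6^0.2992 = 7 / 3.662 = 1.911
S₃ = 1.911 × 23.9^0.2992 = 1.911 × 2.585 ≈ 4.94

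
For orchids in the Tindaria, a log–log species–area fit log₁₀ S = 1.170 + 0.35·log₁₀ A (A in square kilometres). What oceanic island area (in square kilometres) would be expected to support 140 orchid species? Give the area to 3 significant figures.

615 square kilometres

140 = 14.79 × A^0.35  ⇒  A^0.35 = 140/14.79 = 9.465
ln A = ln(9.465) / 0.35 = 2.2476 / 0.35 = 6.4218
A = e^6.4218 ≈ 615.1 square kilometres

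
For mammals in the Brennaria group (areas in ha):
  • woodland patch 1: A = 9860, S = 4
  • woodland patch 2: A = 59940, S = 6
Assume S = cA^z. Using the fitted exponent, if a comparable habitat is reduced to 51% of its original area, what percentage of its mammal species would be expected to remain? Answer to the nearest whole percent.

86%

z = ln(6/4) / ln(59940/9860) = 0.4055 / 1.8049 = 0.2247
S_new/S_old = (A_new/A_old)^z = 0.51^0.2247 = exp(0.2247 × -0.6733) = 0.8596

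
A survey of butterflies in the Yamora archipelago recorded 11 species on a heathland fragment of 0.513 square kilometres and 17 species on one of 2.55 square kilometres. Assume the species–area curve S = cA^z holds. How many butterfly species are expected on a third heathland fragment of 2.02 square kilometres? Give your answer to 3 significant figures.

z = ln(17/11) / ln(2.55/0.513) = 0.4353 / 1.6036 = 0.2715
c = 11 / 0.513^0.2715 = 11 / 0.8343 = 13.19
S₃ = 13.19 × 2.02^0.2715 = 13.19 × 1.21 ≈ 15.96

16.0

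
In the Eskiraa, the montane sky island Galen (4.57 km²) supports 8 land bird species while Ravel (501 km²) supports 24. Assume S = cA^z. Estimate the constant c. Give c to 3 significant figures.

z = ln(S₂/S₁) / ln(A₂/A₁) = ln(24/8) / ln(501/4.57) = 1.0986 / 4.6971 = 0.2339
c = S₁ / A₁^z = 8 / 4.57^0.2339 = 8 / 1.427 = 5.607

5.61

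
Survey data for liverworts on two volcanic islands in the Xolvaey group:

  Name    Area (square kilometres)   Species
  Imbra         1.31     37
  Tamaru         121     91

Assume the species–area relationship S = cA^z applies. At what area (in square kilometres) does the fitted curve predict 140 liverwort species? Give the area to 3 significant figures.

1060 square kilometres

z = ln(91/37) / ln(121/1.31) = 0.8999 / 4.5258 = 0.1988
c = 37 / 1.31^0.1988 = 37 / 1.055 = 35.07
A = (140/35.07)^(1/0.1988) ⇒ ln A = ln(3.993)/0.1988 = 6.9622
A = e^6.9622 ≈ 1056 square kilometres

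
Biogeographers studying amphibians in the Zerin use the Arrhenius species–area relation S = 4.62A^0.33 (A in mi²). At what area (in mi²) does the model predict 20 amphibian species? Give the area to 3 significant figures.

20 = 4.62 × A^0.33  ⇒  A^0.33 = 20/4.62 = 4.329
ln A = ln(4.329) / 0.33 = 1.4653 / 0.33 = 4.4404
A = e^4.4404 ≈ 84.81 mi²

84.8 mi²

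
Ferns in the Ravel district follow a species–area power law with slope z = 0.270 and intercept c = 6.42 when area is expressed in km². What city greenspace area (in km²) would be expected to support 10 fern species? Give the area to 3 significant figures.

10 = 6.42 × A^0.27  ⇒  A^0.27 = 10/6.42 = 1.558
ln A = ln(1.558) / 0.27 = 0.4432 / 0.27 = 1.6414
A = e^1.6414 ≈ 5.162 km²

5.16 km²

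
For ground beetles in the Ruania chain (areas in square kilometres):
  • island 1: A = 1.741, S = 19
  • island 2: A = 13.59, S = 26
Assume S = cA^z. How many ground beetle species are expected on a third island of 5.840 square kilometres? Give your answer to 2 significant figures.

z = ln(26/19) / ln(13.59/1.741) = 0.3137 / 2.0549 = 0.1526
c = 19 / 1.741^0.1526 = 19 / 1.088 = 17.46
S₃ = 17.46 × 5.84^0.1526 = 17.46 × 1.309 ≈ 22.86

23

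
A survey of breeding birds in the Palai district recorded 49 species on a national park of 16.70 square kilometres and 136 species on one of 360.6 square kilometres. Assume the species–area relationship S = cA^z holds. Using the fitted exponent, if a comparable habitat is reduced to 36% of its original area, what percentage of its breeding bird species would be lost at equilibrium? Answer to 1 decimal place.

z = ln(136/49) / ln(360.6/16.7) = 1.0208 / 3.0724 = 0.3323
S_new/S_old = (A_new/A_old)^z = 0.36^0.3323 = exp(0.3323 × -1.0217) = 0.7122
Fraction lost = 1 − 0.7122 = 0.2878

28.8%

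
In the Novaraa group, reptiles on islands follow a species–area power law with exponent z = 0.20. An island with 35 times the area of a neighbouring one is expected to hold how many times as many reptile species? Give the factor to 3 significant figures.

S₂/S₁ = (A₂/A₁)^z = 35^0.2
ln(S₂/S₁) = 0.2 × ln 35 = 0.2 × 3.5553 = 0.7111
S₂/S₁ = e^0.7111 ≈ 2.036

2.04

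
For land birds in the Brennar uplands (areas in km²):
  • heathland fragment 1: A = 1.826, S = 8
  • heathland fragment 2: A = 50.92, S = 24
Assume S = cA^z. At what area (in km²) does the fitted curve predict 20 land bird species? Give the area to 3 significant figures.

29.3 km²

z = ln(24/8) / ln(50.92/1.826) = 1.0986 / 3.3281 = 0.3301
c = 8 / 1.826^0.3301 = 8 / 1.22 = 6.558
A = (20/6.558)^(1/0.3301) ⇒ ln A = ln(3.05)/0.3301 = 3.3779
A = e^3.3779 ≈ 29.31 km²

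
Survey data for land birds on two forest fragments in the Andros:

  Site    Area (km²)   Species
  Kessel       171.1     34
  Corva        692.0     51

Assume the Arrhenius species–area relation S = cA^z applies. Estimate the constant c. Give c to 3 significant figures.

7.65

z = ln(S₂/S₁) / ln(A₂/A₁) = ln(51/34) / ln(692/171.1) = 0.4055 / 1.3973 = 0.2902
c = S₁ / A₁^z = 34 / 171.1^0.2902 = 34 / 4.447 = 7.646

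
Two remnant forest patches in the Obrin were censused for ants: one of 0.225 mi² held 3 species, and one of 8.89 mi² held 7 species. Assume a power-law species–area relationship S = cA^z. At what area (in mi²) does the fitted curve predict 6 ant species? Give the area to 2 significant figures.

4.6 mi²

z = ln(7/3) / ln(8.89/0.225) = 0.8473 / 3.6766 = 0.2305
c = 3 / 0.225^0.2305 = 3 / 0.7091 = 4.231
A = (6/4.231)^(1/0.2305) ⇒ ln A = ln(1.418)/0.2305 = 1.5160
A = e^1.5160 ≈ 4.554 mi²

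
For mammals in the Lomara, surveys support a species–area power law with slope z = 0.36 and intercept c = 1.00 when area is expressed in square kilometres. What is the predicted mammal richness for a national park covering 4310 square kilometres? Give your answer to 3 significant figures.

20.3

S = 1 × 4310^0.36
ln S = ln 1 + 0.36 × ln 4310 = 0.0000 + 0.36 × 8.3687 = 3.0127
S = e^3.0127 ≈ 20.34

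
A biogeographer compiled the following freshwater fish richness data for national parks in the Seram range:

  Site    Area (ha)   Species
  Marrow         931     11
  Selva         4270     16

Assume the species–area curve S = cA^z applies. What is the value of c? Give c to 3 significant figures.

2.05

z = ln(S₂/S₁) / ln(A₂/A₁) = ln(16/11) / ln(4270/931) = 0.3747 / 1.5231 = 0.2460
c = S₁ / A₁^z = 11 / 931^0.2460 = 11 / 5.375 = 2.047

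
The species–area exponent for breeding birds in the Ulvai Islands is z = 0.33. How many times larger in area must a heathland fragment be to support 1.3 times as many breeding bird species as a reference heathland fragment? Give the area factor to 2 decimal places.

2.21

(A₂/A₁)^0.33 = 1.3, so A₂/A₁ = 1.3^(1/0.33) = 1.3^3.03
ln(A₂/A₁) = ln 1.3 / 0.33 = 0.2624 / 0.33 = 0.7950
A₂/A₁ = e^0.7950 ≈ 2.215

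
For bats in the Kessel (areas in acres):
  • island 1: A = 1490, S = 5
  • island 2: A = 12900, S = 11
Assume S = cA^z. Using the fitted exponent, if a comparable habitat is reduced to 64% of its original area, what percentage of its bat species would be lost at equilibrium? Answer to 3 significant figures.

15.0%

z = ln(11/5) / ln(12900/1490) = 0.7885 / 2.1585 = 0.3653
S_new/S_old = (A_new/A_old)^z = 0.64^0.3653 = exp(0.3653 × -0.4463) = 0.8496
Fraction lost = 1 − 0.8496 = 0.1504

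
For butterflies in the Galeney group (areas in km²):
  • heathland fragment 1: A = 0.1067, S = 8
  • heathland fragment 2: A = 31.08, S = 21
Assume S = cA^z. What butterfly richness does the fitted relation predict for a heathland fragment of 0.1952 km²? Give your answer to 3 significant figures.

8.87

z = ln(21/8) / ln(31.08/0.1067) = 0.9651 / 5.6743 = 0.1701
c = 8 / 0.1067^0.1701 = 8 / 0.6835 = 11.71
S₃ = 11.71 × 0.1952^0.1701 = 11.71 × 0.7574 ≈ 8.866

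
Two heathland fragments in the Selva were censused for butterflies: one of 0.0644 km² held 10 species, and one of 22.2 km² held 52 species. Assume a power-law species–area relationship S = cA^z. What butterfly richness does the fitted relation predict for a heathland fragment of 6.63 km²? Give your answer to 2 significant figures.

37

z = ln(52/10) / ln(22.2/0.0644) = 1.6487 / 5.8427 = 0.2822
c = 10 / 0.0644^0.2822 = 10 / 0.4612 = 21.68
S₃ = 21.68 × 6.63^0.2822 = 21.68 × 1.705 ≈ 36.97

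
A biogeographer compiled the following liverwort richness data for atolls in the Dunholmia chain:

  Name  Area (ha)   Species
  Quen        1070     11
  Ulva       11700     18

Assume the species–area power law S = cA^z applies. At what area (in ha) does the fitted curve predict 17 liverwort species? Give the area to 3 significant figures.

z = ln(18/11) / ln(11700/1070) = 0.4925 / 2.3919 = 0.2059
c = 11 / 1070^0.2059 = 11 / 4.205 = 2.616
A = (17/2.616)^(1/0.2059) ⇒ ln A = ln(6.498)/0.2059 = 9.0897
A = e^9.0897 ≈ 8864 ha

8860 ha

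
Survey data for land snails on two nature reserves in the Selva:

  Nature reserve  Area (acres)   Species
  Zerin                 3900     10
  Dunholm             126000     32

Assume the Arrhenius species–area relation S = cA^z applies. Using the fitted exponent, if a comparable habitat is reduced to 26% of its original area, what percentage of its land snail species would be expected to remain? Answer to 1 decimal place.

z = ln(32/10) / ln(126000/3900) = 1.1632 / 3.4753 = 0.3347
S_new/S_old = (A_new/A_old)^z = 0.26^0.3347 = exp(0.3347 × -1.3471) = 0.6371

63.7%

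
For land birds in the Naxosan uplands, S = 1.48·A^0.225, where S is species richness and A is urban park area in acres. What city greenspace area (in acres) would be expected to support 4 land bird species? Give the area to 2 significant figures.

4 = 1.48 × A^0.225  ⇒  A^0.225 = 4/1.48 = 2.703
ln A = ln(2.703) / 0.225 = 0.9943 / 0.225 = 4.4189
A = e^4.4189 ≈ 83 acres

83 acres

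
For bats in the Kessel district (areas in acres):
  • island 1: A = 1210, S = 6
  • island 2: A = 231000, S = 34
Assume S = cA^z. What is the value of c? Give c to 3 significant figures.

z = ln(S₂/S₁) / ln(A₂/A₁) = ln(34/6) / ln(231000/1210) = 1.7346 / 5.2518 = 0.3303
c = S₁ / A₁^z = 6 / 1210^0.3303 = 6 / 10.43 = 0.5754

0.575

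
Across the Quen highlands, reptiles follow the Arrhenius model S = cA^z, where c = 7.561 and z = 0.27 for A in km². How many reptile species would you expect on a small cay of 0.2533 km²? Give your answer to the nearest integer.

5 species

S = 7.561 × 0.2533^0.27
ln S = ln 7.561 + 0.27 × ln 0.2533 = 2.0230 + 0.27 × -1.3732 = 1.6522
S = e^1.6522 ≈ 5.219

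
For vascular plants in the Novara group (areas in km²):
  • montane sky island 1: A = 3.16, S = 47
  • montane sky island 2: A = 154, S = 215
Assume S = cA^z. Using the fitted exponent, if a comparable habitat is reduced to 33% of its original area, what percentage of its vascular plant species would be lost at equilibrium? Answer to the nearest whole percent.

z = ln(215/47) / ln(154/3.16) = 1.5205 / 3.8864 = 0.3912
S_new/S_old = (A_new/A_old)^z = 0.33^0.3912 = exp(0.3912 × -1.1087) = 0.6481
Fraction lost = 1 − 0.6481 = 0.3519

35%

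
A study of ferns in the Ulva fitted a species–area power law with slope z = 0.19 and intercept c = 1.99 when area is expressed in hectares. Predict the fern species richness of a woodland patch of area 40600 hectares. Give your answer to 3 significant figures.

14.9

S = 1.99 × 40600^0.19
ln S = ln 1.99 + 0.19 × ln 40600 = 0.6881 + 0.19 × 10.6115 = 2.7043
S = e^2.7043 ≈ 14.94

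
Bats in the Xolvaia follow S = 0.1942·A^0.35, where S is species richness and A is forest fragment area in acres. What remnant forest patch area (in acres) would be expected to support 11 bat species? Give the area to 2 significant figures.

100000 acres

11 = 0.1942 × A^0.35  ⇒  A^0.35 = 11/0.1942 = 56.64
ln A = ln(56.64) / 0.35 = 4.0368 / 0.35 = 11.5336
A = e^11.5336 ≈ 102090 acres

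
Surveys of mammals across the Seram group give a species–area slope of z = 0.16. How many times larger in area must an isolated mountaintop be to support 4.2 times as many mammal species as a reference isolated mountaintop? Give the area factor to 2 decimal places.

(A₂/A₁)^0.16 = 4.2, so A₂/A₁ = 4.2^(1/0.16) = 4.2^6.25
ln(A₂/A₁) = ln 4.2 / 0.16 = 1.4351 / 0.16 = 8.9693
A₂/A₁ = e^8.9693 ≈ 7858

7857.93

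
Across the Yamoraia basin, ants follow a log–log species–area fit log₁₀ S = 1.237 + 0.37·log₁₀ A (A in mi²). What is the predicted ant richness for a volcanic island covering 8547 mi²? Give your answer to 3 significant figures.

S = 17.26 × 8547^0.37 = 17.26 × 28.5 ≈ 491.8

492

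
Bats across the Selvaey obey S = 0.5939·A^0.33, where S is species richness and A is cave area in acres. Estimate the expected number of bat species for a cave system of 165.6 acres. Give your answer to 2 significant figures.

S = 0.5939 × 165.6^0.33
ln S = ln 0.5939 + 0.33 × ln 165.6 = -0.5210 + 0.33 × 5.1096 = 1.1651
S = e^1.1651 ≈ 3.206

3.2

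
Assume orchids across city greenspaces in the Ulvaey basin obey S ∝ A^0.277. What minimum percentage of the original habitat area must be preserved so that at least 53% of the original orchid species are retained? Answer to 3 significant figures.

10.1%

Need (A_new/A_old)^0.277 = 0.53, so A_new/A_old = 0.53^(1/0.277) = 0.53^3.61
ln(A_new/A_old) = ln 0.53 / 0.277 = -0.6349 / 0.277 = -2.2920
A_new/A_old = e^-2.2920 ≈ 0.1011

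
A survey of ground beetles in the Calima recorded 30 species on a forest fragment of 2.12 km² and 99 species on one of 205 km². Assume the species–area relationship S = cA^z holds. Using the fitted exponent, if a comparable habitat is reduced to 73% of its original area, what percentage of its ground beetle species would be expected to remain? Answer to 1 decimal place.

z = ln(99/30) / ln(205/2.12) = 1.1939 / 4.5716 = 0.2612
S_new/S_old = (A_new/A_old)^z = 0.73^0.2612 = exp(0.2612 × -0.3147) = 0.9211

92.1%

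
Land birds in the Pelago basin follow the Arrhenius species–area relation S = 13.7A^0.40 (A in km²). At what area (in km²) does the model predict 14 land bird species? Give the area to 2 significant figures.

1.1 km²

14 = 13.7 × A^0.4  ⇒  A^0.4 = 14/13.7 = 1.022
ln A = ln(1.022) / 0.4 = 0.0217 / 0.4 = 0.0542
A = e^0.0542 ≈ 1.056 km²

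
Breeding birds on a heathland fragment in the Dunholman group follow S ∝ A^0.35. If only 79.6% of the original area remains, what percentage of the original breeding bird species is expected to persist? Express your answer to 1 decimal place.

92.3%

S_new/S_old = (A_new/A_old)^z = 0.796^0.35
= exp(0.35 × ln 0.796) = exp(0.35 × -0.2282) = exp(-0.0799) ≈ 0.9233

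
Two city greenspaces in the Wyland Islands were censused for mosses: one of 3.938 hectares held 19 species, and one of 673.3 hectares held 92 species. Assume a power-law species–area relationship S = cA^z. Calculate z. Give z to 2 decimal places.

0.31

Taking logs: ln S = ln c + z ln A, so z = (ln S₂ − ln S₁)/(ln A₂ − ln A₁).
z = ln(92/19) / ln(673.3/3.938) = ln(4.842) / ln(171) = 1.5773 / 5.1415 = 0.3068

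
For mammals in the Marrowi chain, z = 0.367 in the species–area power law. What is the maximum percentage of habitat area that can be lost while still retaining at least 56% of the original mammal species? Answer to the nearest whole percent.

Need (A_new/A_old)^0.367 = 0.56, so A_new/A_old = 0.56^(1/0.367) = 0.56^2.725
ln(A_new/A_old) = ln 0.56 / 0.367 = -0.5798 / 0.367 = -1.5799
A_new/A_old = e^-1.5799 ≈ 0.206
Fraction that can be lost = 1 − 0.206 = 0.794

79%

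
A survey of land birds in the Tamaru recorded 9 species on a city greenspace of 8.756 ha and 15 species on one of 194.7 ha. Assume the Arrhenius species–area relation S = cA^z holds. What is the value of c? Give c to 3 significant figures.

z = ln(S₂/S₁) / ln(A₂/A₁) = ln(15/9) / ln(194.7/8.756) = 0.5108 / 3.1017 = 0.1647
c = S₁ / A₁^z = 9 / 8.756^0.1647 = 9 / 1.43 = 6.296

6.30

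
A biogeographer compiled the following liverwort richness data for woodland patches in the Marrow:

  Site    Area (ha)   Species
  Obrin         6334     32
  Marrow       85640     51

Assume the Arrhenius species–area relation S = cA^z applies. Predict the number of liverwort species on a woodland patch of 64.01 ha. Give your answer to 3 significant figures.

z = ln(51/32) / ln(85640/6334) = 0.4661 / 2.6042 = 0.1790
c = 32 / 6334^0.1790 = 32 / 4.791 = 6.68
S₃ = 6.68 × 64.01^0.1790 = 6.68 × 2.105 ≈ 14.06

14.1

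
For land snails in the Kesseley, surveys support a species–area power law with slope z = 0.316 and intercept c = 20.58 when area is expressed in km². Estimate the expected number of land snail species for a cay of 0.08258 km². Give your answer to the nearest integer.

S = 20.58 × 0.08258^0.316
ln S = ln 20.58 + 0.316 × ln 0.08258 = 3.0243 + 0.316 × -2.4940 = 2.2362
S = e^2.2362 ≈ 9.358

9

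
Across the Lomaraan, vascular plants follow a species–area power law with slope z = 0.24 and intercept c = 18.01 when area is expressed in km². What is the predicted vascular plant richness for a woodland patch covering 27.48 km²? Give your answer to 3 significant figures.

S = 18.01 × 27.48^0.24
ln S = ln 18.01 + 0.24 × ln 27.48 = 2.8909 + 0.24 × 3.3135 = 3.6862
S = e^3.6862 ≈ 39.89

39.9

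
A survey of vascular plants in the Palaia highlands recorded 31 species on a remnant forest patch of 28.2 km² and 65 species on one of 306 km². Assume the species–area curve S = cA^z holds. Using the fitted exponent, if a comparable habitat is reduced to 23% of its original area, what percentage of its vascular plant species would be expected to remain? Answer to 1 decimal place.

z = ln(65/31) / ln(306/28.2) = 0.7404 / 2.3843 = 0.3105
S_new/S_old = (A_new/A_old)^z = 0.23^0.3105 = exp(0.3105 × -1.4697) = 0.6336

63.4%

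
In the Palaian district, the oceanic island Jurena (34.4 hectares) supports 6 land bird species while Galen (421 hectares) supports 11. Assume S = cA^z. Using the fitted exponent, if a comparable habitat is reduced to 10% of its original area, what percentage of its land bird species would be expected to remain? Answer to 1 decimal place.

57.3%

z = ln(11/6) / ln(421/34.4) = 0.6061 / 2.5046 = 0.2420
S_new/S_old = (A_new/A_old)^z = 0.1^0.2420 = exp(0.2420 × -2.3026) = 0.5728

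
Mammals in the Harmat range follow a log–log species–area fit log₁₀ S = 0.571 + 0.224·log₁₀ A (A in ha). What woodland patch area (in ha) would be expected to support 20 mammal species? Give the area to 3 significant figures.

1820 ha

20 = 3.724 × A^0.224  ⇒  A^0.224 = 20/3.724 = 5.371
ln A = ln(5.371) / 0.224 = 1.6810 / 0.224 = 7.5043
A = e^7.5043 ≈ 1816 ha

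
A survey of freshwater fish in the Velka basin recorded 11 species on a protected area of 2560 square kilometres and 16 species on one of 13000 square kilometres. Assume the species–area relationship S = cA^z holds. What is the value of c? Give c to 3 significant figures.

1.80

z = ln(S₂/S₁) / ln(A₂/A₁) = ln(16/11) / ln(13000/2560) = 0.3747 / 1.6249 = 0.2306
c = S₁ / A₁^z = 11 / 2560^0.2306 = 11 / 6.108 = 1.801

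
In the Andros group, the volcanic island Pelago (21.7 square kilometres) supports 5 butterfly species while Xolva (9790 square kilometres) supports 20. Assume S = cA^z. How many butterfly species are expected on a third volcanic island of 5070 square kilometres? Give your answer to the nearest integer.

17

z = ln(20/5) / ln(9790/21.7) = 1.3863 / 6.1118 = 0.2268
c = 5 / 21.7^0.2268 = 5 / 2.01 = 2.488
S₃ = 2.488 × 5070^0.2268 = 2.488 × 6.924 ≈ 17.23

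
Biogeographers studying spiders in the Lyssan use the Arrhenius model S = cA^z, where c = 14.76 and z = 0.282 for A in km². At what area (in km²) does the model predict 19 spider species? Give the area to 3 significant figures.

2.45 km²

19 = 14.76 × A^0.282  ⇒  A^0.282 = 19/14.76 = 1.287
ln A = ln(1.287) / 0.282 = 0.2525 / 0.282 = 0.8955
A = e^0.8955 ≈ 2.448 km²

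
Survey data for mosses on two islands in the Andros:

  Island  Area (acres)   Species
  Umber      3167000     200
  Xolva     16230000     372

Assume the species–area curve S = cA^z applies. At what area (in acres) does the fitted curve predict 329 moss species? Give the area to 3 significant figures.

z = ln(372/200) / ln(16230000/3167000) = 0.6206 / 1.6341 = 0.3798
c = 200 / 3167000^0.3798 = 200 / 294.3 = 0.6796
A = (329/0.6796)^(1/0.3798) ⇒ ln A = ln(484.1)/0.3798 = 16.2789
A = e^16.2789 ≈ 11744845 acres

11700000 acres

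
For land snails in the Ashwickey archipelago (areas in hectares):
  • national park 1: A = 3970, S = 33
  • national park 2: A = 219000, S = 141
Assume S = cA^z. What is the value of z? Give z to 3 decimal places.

0.362

Taking logs: ln S = ln c + z ln A, so z = (ln S₂ − ln S₁)/(ln A₂ − ln A₁).
z = ln(141/33) / ln(219000/3970) = ln(4.273) / ln(55.16) = 1.4523 / 4.0103 = 0.3621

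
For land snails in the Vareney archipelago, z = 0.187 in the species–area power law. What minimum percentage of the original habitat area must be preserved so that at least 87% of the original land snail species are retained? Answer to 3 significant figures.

Need (A_new/A_old)^0.187 = 0.87, so A_new/A_old = 0.87^(1/0.187) = 0.87^5.348
ln(A_new/A_old) = ln 0.87 / 0.187 = -0.1393 / 0.187 = -0.7447
A_new/A_old = e^-0.7447 ≈ 0.4749

47.5%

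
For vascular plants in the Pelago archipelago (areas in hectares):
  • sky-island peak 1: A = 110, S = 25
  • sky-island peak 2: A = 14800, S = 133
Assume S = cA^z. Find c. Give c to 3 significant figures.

5.03

z = ln(S₂/S₁) / ln(A₂/A₁) = ln(133/25) / ln(14800/110) = 1.6715 / 4.9019 = 0.3410
c = S₁ / A₁^z = 25 / 110^0.3410 = 25 / 4.967 = 5.033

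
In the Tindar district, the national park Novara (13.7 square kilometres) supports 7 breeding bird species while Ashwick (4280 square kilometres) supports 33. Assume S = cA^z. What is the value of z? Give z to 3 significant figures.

Taking logs: ln S = ln c + z ln A, so z = (ln S₂ − ln S₁)/(ln A₂ − ln A₁).
z = ln(33/7) / ln(4280/13.7) = ln(4.714) / ln(312.4) = 1.5506 / 5.7443 = 0.2699

0.270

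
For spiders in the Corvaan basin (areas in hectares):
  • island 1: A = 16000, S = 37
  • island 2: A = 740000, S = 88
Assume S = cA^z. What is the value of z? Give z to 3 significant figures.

Taking logs: ln S = ln c + z ln A, so z = (ln S₂ − ln S₁)/(ln A₂ − ln A₁).
z = ln(88/37) / ln(740000/16000) = ln(2.378) / ln(46.25) = 0.8664 / 3.8341 = 0.2260

0.226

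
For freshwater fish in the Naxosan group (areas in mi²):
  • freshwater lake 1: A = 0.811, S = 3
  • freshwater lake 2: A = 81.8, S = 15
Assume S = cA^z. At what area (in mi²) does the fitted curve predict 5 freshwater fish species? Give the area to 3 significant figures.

3.51 mi²

z = ln(15/3) / ln(81.8/0.811) = 1.6094 / 4.6138 = 0.3488
c = 3 / 0.811^0.3488 = 3 / 0.9295 = 3.227
A = (5/3.227)^(1/0.3488) ⇒ ln A = ln(1.549)/0.3488 = 1.2549
A = e^1.2549 ≈ 3.507 mi²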